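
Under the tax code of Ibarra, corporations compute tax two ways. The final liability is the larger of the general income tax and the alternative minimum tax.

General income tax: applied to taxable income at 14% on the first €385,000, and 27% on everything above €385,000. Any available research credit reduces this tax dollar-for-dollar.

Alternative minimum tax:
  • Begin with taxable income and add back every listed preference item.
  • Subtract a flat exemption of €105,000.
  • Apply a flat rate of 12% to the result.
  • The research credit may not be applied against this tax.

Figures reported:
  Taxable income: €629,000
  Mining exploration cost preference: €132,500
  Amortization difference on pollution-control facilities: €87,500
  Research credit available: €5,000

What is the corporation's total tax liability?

General income tax:
  €385,000 × 14% = €53,900
  €244,000 × 27% = €65,880
  → €119,780
  Less research credit €5,000 → €114,780

Alternative minimum tax:
  Adjusted income: €629,000 + €132,500 + €87,500 = €849,000
  Less exemption €105,000 → base €744,000
  €744,000 × 12% = €89,280

€114,780 > €89,280, so the general income tax governs.

€114,780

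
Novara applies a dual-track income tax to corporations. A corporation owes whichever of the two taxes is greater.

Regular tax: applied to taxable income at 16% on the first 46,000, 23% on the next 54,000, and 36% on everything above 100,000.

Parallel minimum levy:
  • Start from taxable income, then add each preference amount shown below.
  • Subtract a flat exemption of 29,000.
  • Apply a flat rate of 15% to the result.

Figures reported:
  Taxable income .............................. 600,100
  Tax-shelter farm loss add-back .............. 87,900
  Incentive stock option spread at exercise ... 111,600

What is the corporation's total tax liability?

Regular tax:
  46,000 × 16% = 7,360
  54,000 × 23% = 12,420
  500,100 × 36% = 180,036
  → 199,816

Parallel minimum levy:
  Adjusted income: 600,100 + 87,900 + 111,600 = 799,600
  Less exemption 29,000 → base 770,600
  770,600 × 15% = 115,590

199,816 > 115,590, so the regular tax governs.

199,816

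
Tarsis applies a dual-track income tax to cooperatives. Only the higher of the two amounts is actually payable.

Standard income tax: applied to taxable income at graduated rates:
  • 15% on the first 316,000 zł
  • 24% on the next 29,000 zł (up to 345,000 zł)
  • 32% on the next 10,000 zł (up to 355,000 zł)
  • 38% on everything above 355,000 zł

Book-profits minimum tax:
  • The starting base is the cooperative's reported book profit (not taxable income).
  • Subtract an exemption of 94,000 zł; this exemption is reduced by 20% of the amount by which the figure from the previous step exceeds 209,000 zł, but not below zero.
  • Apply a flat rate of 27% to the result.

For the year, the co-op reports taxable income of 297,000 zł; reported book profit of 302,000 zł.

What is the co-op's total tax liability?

61,182 zł

Standard income tax:
  297,000 zł × 15% = 44,550 zł

Book-profits minimum tax:
  Base (reported book profit): 302,000 zł
  Exemption: 94,000 zł − 20% × (302,000 zł − 209,000 zł) = 94,000 zł − 18,600 zł = 75,400 zł
  Base: 302,000 zł − 75,400 zł = 226,600 zł
  226,600 zł × 27% = 61,182 zł

61,182 zł > 44,550 zł, so the book-profits minimum tax is the binding amount.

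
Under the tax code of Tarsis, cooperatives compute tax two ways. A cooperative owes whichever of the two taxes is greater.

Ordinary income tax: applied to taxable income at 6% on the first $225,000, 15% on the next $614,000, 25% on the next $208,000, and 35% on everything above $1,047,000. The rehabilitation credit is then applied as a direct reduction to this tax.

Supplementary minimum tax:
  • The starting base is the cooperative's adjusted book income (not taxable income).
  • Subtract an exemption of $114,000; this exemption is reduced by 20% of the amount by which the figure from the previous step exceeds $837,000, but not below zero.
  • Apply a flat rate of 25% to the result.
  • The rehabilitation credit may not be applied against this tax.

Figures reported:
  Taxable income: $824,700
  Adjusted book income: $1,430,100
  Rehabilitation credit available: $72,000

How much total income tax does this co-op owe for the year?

Supplementary minimum tax:
  Base (adjusted book income): $1,430,100
  Exemption: 20% × ($1,430,100 − $837,000) = $118,620 ≥ $114,000, so the exemption is fully phased out
  Base: $1,430,100 − $0 = $1,430,100
  $1,430,100 × 25% = $357,525

Ordinary income tax:
  $225,000 × 6% = $13,500
  $599,700 × 15% = $89,955
  → $103,455
  Less rehabilitation credit $72,000 → $31,455

$357,525 > $31,455, so the supplementary minimum tax is the binding amount.

$357,525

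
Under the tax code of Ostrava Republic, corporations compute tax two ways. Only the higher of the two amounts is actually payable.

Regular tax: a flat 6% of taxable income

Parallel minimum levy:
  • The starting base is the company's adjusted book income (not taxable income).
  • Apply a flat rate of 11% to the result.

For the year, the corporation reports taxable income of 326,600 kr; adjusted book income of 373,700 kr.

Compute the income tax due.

41,107 kr

Parallel minimum levy:
  Base (adjusted book income): 373,700 kr
  373,700 kr × 11% = 41,107 kr

Regular tax:
  326,600 kr × 6% = 19,596 kr

41,107 kr > 19,596 kr, so the parallel minimum levy is the binding amount.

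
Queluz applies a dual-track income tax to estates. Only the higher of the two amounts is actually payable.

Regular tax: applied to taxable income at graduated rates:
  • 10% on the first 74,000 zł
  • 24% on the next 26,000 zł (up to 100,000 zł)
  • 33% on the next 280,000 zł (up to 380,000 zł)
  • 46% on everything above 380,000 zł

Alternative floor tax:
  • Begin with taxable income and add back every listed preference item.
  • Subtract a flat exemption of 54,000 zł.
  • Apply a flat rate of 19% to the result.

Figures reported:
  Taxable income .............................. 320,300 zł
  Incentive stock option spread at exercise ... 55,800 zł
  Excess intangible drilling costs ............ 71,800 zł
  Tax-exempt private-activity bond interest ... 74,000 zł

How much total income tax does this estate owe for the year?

Regular tax:
  74,000 zł × 10% = 7,400 zł
  26,000 zł × 24% = 6,240 zł
  220,300 zł × 33% = 72,699 zł
  → 86,339 zł

Alternative floor tax:
  Adjusted income: 320,300 zł + 55,800 zł + 71,800 zł + 74,000 zł = 521,900 zł
  Less exemption 54,000 zł → base 467,900 zł
  467,900 zł × 19% = 88,901 zł

88,901 zł > 86,339 zł, so the alternative floor tax is the binding amount.

88,901 zł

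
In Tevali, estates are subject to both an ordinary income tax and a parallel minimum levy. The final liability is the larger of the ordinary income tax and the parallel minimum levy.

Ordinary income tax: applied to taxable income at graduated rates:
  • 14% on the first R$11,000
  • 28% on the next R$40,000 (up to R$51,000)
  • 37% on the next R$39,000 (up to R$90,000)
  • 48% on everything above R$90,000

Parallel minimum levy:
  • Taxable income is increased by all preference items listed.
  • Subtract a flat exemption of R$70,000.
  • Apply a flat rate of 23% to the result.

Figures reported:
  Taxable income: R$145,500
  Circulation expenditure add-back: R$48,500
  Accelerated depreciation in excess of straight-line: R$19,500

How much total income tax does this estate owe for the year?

Ordinary income tax:
  R$11,000 × 14% = R$1,540
  R$40,000 × 28% = R$11,200
  R$39,000 × 37% = R$14,430
  R$55,500 × 48% = R$26,640
  → R$53,810

Parallel minimum levy:
  Adjusted income: R$145,500 + R$48,500 + R$19,500 = R$213,500
  Less exemption R$70,000 → base R$143,500
  R$143,500 × 23% = R$33,005

R$53,810 > R$33,005, so the ordinary income tax governs.

R$53,810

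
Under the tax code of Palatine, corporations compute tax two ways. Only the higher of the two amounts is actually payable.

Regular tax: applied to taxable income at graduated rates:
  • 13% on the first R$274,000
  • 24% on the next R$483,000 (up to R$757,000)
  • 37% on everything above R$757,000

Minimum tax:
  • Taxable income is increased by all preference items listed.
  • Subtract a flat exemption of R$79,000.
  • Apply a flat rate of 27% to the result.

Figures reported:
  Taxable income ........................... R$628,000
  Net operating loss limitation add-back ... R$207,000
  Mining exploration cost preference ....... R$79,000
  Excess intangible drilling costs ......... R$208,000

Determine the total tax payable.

R$281,610

Regular tax:
  R$274,000 × 13% = R$35,620
  R$354,000 × 24% = R$84,960
  → R$120,580

Minimum tax:
  Adjusted income: R$628,000 + R$207,000 + R$79,000 + R$208,000 = R$1,122,000
  Less exemption R$79,000 → base R$1,043,000
  R$1,043,000 × 27% = R$281,610

R$281,610 > R$120,580, so the minimum tax is the binding amount.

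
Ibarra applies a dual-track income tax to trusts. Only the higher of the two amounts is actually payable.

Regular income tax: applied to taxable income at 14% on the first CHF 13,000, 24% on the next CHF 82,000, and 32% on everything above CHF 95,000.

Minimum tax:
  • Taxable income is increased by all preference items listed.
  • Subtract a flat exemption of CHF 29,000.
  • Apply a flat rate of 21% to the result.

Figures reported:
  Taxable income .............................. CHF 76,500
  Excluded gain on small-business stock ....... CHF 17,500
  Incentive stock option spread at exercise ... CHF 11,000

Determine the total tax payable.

Regular income tax:
  CHF 13,000 × 14% = CHF 1,820
  CHF 63,500 × 24% = CHF 15,240
  → CHF 17,060

Minimum tax:
  Adjusted income: CHF 76,500 + CHF 17,500 + CHF 11,000 = CHF 105,000
  Less exemption CHF 29,000 → base CHF 76,000
  CHF 76,000 × 21% = CHF 15,960

CHF 17,060 > CHF 15,960, so the regular income tax governs.

CHF 17,060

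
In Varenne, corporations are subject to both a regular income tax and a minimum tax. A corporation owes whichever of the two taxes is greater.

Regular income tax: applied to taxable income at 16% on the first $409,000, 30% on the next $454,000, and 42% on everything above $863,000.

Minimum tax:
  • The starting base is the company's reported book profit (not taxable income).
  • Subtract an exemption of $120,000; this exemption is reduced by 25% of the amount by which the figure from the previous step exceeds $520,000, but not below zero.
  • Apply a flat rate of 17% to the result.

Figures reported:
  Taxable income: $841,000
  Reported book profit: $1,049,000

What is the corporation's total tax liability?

Minimum tax:
  Base (reported book profit): $1,049,000
  Exemption: 25% × ($1,049,000 − $520,000) = $132,250 ≥ $120,000, so the exemption is fully phased out
  Base: $1,049,000 − $0 = $1,049,000
  $1,049,000 × 17% = $178,330

Regular income tax:
  $409,000 × 16% = $65,440
  $432,000 × 30% = $129,600
  → $195,040

$195,040 > $178,330, so the regular income tax governs.

$195,040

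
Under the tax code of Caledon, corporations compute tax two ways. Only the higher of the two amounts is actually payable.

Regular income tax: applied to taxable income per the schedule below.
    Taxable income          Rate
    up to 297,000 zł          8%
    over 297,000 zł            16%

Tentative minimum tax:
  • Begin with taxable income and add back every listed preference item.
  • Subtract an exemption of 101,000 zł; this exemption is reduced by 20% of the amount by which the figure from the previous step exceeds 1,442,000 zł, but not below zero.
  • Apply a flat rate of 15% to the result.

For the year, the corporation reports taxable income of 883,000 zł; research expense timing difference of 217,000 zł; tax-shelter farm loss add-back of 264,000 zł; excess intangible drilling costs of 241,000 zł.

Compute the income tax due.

Regular income tax:
  297,000 zł × 8% = 23,760 zł
  586,000 zł × 16% = 93,760 zł
  → 117,520 zł

Tentative minimum tax:
  Adjusted income: 883,000 zł + 217,000 zł + 264,000 zł + 241,000 zł = 1,605,000 zł
  Exemption: 101,000 zł − 20% × (1,605,000 zł − 1,442,000 zł) = 101,000 zł − 32,600 zł = 68,400 zł
  Base: 1,605,000 zł − 68,400 zł = 1,536,600 zł
  1,536,600 zł × 15% = 230,490 zł

230,490 zł > 117,520 zł, so the tentative minimum tax is the binding amount.

230,490 zł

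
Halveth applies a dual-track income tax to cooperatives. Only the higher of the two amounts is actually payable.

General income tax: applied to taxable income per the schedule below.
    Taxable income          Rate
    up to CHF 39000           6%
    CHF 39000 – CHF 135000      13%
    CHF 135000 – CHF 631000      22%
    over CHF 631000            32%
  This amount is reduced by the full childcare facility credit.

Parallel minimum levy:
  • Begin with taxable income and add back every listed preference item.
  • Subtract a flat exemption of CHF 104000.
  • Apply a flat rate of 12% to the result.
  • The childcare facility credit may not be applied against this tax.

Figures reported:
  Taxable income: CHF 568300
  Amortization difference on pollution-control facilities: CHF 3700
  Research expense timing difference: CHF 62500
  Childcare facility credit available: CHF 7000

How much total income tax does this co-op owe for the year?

CHF 103146

General income tax:
  CHF 39000 × 6% = CHF 2340
  CHF 96000 × 13% = CHF 12480
  CHF 433300 × 22% = CHF 95326
  → CHF 110146
  Less childcare facility credit CHF 7000 → CHF 103146

Parallel minimum levy:
  Adjusted income: CHF 568300 + CHF 3700 + CHF 62500 = CHF 634500
  Less exemption CHF 104000 → base CHF 530500
  CHF 530500 × 12% = CHF 63660

CHF 103146 > CHF 63660, so the general income tax governs.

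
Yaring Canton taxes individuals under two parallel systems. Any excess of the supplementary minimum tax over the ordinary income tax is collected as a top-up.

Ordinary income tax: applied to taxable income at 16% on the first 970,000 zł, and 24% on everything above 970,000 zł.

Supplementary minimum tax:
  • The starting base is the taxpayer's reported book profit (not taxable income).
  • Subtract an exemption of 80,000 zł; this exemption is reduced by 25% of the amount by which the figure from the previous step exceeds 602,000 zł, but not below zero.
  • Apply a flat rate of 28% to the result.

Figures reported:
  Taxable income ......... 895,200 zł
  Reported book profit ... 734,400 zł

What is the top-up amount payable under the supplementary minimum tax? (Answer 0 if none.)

Supplementary minimum tax:
  Base (reported book profit): 734,400 zł
  Exemption: 80,000 zł − 25% × (734,400 zł − 602,000 zł) = 80,000 zł − 33,100 zł = 46,900 zł
  Base: 734,400 zł − 46,900 zł = 687,500 zł
  687,500 zł × 28% = 192,500 zł

Ordinary income tax:
  895,200 zł × 16% = 143,232 zł

Excess of supplementary minimum tax over ordinary income tax: 192,500 zł − 143,232 zł = 49,268 zł.

49,268 zł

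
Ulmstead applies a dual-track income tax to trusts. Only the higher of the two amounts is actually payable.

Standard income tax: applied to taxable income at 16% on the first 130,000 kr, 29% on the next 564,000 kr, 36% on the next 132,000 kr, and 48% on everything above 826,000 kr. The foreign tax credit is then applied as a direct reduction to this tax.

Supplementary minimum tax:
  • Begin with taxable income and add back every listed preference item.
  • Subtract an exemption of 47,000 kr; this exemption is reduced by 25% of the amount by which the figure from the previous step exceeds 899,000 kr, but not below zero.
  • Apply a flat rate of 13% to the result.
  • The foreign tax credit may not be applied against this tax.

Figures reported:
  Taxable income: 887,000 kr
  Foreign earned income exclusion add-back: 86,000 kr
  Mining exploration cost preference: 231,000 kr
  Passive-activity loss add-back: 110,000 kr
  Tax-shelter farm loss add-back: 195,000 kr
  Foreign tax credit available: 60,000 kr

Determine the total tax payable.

Standard income tax:
  130,000 kr × 16% = 20,800 kr
  564,000 kr × 29% = 163,560 kr
  132,000 kr × 36% = 47,520 kr
  61,000 kr × 48% = 29,280 kr
  → 261,160 kr
  Less foreign tax credit 60,000 kr → 201,160 kr

Supplementary minimum tax:
  Adjusted income: 887,000 kr + 86,000 kr + 231,000 kr + 110,000 kr + 195,000 kr = 1,509,000 kr
  Exemption: 25% × (1,509,000 kr − 899,000 kr) = 152,500 kr ≥ 47,000 kr, so the exemption is fully phased out
  Base: 1,509,000 kr − 0 kr = 1,509,000 kr
  1,509,000 kr × 13% = 196,170 kr

201,160 kr > 196,170 kr, so the standard income tax governs.

201,160 kr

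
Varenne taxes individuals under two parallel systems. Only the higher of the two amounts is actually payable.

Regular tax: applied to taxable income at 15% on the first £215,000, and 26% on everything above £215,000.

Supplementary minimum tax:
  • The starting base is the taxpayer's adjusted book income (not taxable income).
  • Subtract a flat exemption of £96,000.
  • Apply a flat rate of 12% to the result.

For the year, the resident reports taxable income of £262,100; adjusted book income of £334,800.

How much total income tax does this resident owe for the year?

£44,496

Regular tax:
  £215,000 × 15% = £32,250
  £47,100 × 26% = £12,246
  → £44,496

Supplementary minimum tax:
  Base (adjusted book income): £334,800
  Less exemption £96,000 → base £238,800
  £238,800 × 12% = £28,656

£44,496 > £28,656, so the regular tax governs.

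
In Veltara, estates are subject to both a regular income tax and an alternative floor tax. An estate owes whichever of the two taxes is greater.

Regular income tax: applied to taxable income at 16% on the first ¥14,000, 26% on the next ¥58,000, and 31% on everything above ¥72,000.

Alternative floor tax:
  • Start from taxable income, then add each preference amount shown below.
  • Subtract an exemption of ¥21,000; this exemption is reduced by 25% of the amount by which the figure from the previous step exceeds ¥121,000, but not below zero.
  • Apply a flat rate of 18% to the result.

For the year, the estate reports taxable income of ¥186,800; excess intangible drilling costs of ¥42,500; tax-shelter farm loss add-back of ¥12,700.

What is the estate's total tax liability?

¥52,908

Regular income tax:
  ¥14,000 × 16% = ¥2,240
  ¥58,000 × 26% = ¥15,080
  ¥114,800 × 31% = ¥35,588
  → ¥52,908

Alternative floor tax:
  Adjusted income: ¥186,800 + ¥42,500 + ¥12,700 = ¥242,000
  Exemption: 25% × (¥242,000 − ¥121,000) = ¥30,250 ≥ ¥21,000, so the exemption is fully phased out
  Base: ¥242,000 − ¥0 = ¥242,000
  ¥242,000 × 18% = ¥43,560

¥52,908 > ¥43,560, so the regular income tax governs.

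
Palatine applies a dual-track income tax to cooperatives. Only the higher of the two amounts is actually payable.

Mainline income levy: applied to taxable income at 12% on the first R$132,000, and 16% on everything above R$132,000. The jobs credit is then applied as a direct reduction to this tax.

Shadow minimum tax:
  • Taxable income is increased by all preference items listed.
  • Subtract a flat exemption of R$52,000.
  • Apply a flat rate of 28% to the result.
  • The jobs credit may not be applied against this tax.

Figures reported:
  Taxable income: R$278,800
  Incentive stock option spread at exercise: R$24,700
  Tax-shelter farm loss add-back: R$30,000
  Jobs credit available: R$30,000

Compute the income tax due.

Mainline income levy:
  R$132,000 × 12% = R$15,840
  R$146,800 × 16% = R$23,488
  → R$39,328
  Less jobs credit R$30,000 → R$9,328

Shadow minimum tax:
  Adjusted income: R$278,800 + R$24,700 + R$30,000 = R$333,500
  Less exemption R$52,000 → base R$281,500
  R$281,500 × 28% = R$78,820

R$78,820 > R$9,328, so the shadow minimum tax is the binding amount.

R$78,820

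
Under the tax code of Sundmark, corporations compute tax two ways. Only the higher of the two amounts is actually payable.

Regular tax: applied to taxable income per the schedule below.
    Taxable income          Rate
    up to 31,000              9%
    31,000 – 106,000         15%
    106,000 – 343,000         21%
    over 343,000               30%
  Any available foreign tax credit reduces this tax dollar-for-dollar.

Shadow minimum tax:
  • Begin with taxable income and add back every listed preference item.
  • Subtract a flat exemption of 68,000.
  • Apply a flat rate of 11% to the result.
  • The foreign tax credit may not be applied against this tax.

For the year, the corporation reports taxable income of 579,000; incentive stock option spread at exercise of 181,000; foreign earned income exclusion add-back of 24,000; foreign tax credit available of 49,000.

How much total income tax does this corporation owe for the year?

Shadow minimum tax:
  Adjusted income: 579,000 + 181,000 + 24,000 = 784,000
  Less exemption 68,000 → base 716,000
  716,000 × 11% = 78,760

Regular tax:
  31,000 × 9% = 2,790
  75,000 × 15% = 11,250
  237,000 × 21% = 49,770
  236,000 × 30% = 70,800
  → 134,610
  Less foreign tax credit 49,000 → 85,610

85,610 > 78,760, so the regular tax governs.

85,610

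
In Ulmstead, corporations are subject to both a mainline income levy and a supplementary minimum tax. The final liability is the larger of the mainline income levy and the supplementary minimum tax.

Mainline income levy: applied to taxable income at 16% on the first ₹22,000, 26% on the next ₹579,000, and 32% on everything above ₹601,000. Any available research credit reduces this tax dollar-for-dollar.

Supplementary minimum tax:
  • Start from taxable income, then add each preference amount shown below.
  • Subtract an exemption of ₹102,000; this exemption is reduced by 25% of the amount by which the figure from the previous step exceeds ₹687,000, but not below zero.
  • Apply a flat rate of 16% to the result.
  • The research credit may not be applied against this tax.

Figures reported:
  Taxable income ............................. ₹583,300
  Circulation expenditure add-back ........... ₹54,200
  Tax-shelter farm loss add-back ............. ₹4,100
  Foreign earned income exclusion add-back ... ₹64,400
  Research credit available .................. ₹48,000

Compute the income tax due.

₹101,458

Mainline income levy:
  ₹22,000 × 16% = ₹3,520
  ₹561,300 × 26% = ₹145,938
  → ₹149,458
  Less research credit ₹48,000 → ₹101,458

Supplementary minimum tax:
  Adjusted income: ₹583,300 + ₹54,200 + ₹4,100 + ₹64,400 = ₹706,000
  Exemption: ₹102,000 − 25% × (₹706,000 − ₹687,000) = ₹102,000 − ₹4,750 = ₹97,250
  Base: ₹706,000 − ₹97,250 = ₹608,750
  ₹608,750 × 16% = ₹97,400

₹101,458 > ₹97,400, so the mainline income levy governs.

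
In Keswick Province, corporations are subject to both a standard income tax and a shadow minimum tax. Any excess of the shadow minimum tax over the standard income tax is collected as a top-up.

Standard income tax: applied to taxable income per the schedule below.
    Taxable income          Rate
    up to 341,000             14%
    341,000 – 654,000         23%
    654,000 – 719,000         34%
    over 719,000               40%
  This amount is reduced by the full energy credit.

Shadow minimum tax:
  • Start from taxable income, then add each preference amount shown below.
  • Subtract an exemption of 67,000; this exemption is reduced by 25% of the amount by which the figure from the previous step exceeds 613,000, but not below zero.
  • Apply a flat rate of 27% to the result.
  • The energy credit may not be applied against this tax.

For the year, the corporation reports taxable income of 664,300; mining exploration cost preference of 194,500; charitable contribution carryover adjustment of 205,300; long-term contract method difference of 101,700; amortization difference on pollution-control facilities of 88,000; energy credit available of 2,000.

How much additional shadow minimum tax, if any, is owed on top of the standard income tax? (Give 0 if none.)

217,294

Shadow minimum tax:
  Adjusted income: 664,300 + 194,500 + 205,300 + 101,700 + 88,000 = 1,253,800
  Exemption: 25% × (1,253,800 − 613,000) = 160,200 ≥ 67,000, so the exemption is fully phased out
  Base: 1,253,800 − 0 = 1,253,800
  1,253,800 × 27% = 338,526

Standard income tax:
  341,000 × 14% = 47,740
  313,000 × 23% = 71,990
  10,300 × 34% = 3,502
  → 123,232
  Less energy credit 2,000 → 121,232

Excess of shadow minimum tax over standard income tax: 338,526 − 121,232 = 217,294.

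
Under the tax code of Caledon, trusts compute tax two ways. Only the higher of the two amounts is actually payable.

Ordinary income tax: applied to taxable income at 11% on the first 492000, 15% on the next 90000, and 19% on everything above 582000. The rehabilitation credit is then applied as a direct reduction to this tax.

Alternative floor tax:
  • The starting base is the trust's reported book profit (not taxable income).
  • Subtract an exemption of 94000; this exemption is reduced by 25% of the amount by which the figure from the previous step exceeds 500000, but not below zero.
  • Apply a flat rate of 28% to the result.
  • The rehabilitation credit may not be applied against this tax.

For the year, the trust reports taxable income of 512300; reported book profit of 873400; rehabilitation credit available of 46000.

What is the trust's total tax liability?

244370

Ordinary income tax:
  492000 × 11% = 54120
  20300 × 15% = 3045
  → 57165
  Less rehabilitation credit 46000 → 11165

Alternative floor tax:
  Base (reported book profit): 873400
  Exemption: 94000 − 25% × (873400 − 500000) = 94000 − 93350 = 650
  Base: 873400 − 650 = 872750
  872750 × 28% = 244370

244370 > 11165, so the alternative floor tax is the binding amount.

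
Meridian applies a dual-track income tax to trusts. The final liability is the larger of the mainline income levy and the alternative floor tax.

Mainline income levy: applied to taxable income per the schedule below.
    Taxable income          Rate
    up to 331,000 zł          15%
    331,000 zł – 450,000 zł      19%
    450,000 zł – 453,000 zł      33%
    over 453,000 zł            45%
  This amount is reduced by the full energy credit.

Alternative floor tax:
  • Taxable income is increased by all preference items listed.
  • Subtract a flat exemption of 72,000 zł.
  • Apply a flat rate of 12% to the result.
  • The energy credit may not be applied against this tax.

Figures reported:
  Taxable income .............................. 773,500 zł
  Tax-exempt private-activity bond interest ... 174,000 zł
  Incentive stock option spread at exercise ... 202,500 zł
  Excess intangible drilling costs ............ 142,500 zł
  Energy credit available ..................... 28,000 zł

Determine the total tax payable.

189,475 zł

Alternative floor tax:
  Adjusted income: 773,500 zł + 174,000 zł + 202,500 zł + 142,500 zł = 1,292,500 zł
  Less exemption 72,000 zł → base 1,220,500 zł
  1,220,500 zł × 12% = 146,460 zł

Mainline income levy:
  331,000 zł × 15% = 49,650 zł
  119,000 zł × 19% = 22,610 zł
  3,000 zł × 33% = 990 zł
  320,500 zł × 45% = 144,225 zł
  → 217,475 zł
  Less energy credit 28,000 zł → 189,475 zł

189,475 zł > 146,460 zł, so the mainline income levy governs.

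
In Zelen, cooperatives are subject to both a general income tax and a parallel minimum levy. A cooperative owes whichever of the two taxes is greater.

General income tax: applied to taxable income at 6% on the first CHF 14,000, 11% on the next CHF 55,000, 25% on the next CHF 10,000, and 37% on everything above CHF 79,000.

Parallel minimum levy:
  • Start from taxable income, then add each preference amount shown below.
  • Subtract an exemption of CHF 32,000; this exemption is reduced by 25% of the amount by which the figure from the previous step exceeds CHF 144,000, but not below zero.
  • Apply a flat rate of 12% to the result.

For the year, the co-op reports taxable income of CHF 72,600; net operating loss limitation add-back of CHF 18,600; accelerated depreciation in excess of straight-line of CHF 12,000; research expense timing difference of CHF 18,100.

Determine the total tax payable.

CHF 10,716

Parallel minimum levy:
  Adjusted income: CHF 72,600 + CHF 18,600 + CHF 12,000 + CHF 18,100 = CHF 121,300
  Exemption: CHF 121,300 ≤ CHF 144,000, so full CHF 32,000 applies
  Base: CHF 121,300 − CHF 32,000 = CHF 89,300
  CHF 89,300 × 12% = CHF 10,716

General income tax:
  CHF 14,000 × 6% = CHF 840
  CHF 55,000 × 11% = CHF 6,050
  CHF 3,600 × 25% = CHF 900
  → CHF 7,790

CHF 10,716 > CHF 7,790, so the parallel minimum levy is the binding amount.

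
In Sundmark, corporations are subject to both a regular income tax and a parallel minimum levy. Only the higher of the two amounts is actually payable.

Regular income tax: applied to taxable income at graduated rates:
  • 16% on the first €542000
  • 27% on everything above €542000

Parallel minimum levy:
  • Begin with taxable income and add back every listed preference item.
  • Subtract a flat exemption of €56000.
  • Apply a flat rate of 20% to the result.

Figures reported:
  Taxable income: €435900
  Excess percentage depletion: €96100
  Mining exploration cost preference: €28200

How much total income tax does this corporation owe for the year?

€100840

Regular income tax:
  €435900 × 16% = €69744

Parallel minimum levy:
  Adjusted income: €435900 + €96100 + €28200 = €560200
  Less exemption €56000 → base €504200
  €504200 × 20% = €100840

€100840 > €69744, so the parallel minimum levy is the binding amount.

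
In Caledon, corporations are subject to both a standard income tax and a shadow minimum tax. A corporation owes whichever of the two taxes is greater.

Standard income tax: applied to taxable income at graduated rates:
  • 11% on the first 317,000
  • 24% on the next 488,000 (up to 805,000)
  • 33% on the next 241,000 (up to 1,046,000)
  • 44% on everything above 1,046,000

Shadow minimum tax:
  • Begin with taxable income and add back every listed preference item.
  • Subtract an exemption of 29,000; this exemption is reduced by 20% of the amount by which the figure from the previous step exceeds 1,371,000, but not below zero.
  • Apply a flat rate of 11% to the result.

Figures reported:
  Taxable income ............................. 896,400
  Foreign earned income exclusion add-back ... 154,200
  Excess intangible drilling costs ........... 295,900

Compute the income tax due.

Shadow minimum tax:
  Adjusted income: 896,400 + 154,200 + 295,900 = 1,346,500
  Exemption: 1,346,500 ≤ 1,371,000, so full 29,000 applies
  Base: 1,346,500 − 29,000 = 1,317,500
  1,317,500 × 11% = 144,925

Standard income tax:
  317,000 × 11% = 34,870
  488,000 × 24% = 117,120
  91,400 × 33% = 30,162
  → 182,152

182,152 > 144,925, so the standard income tax governs.

182,152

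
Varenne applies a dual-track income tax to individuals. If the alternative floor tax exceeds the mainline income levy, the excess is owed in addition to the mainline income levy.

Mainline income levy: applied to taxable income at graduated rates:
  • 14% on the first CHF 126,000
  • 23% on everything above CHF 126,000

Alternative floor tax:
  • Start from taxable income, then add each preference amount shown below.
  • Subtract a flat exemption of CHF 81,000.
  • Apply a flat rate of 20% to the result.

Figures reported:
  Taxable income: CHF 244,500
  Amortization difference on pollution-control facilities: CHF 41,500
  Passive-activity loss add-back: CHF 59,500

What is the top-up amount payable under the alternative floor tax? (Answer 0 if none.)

Alternative floor tax:
  Adjusted income: CHF 244,500 + CHF 41,500 + CHF 59,500 = CHF 345,500
  Less exemption CHF 81,000 → base CHF 264,500
  CHF 264,500 × 20% = CHF 52,900

Mainline income levy:
  CHF 126,000 × 14% = CHF 17,640
  CHF 118,500 × 23% = CHF 27,255
  → CHF 44,895

Excess of alternative floor tax over mainline income levy: CHF 52,900 − CHF 44,895 = CHF 8,005.

CHF 8,005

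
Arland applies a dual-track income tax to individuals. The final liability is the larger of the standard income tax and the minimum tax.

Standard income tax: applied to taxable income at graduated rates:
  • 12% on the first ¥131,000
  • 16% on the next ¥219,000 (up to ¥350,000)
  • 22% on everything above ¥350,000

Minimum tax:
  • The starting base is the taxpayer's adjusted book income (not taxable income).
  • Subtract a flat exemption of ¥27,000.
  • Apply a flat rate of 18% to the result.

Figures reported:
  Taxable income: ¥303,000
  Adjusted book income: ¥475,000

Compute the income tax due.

¥80,640

Minimum tax:
  Base (adjusted book income): ¥475,000
  Less exemption ¥27,000 → base ¥448,000
  ¥448,000 × 18% = ¥80,640

Standard income tax:
  ¥131,000 × 12% = ¥15,720
  ¥172,000 × 16% = ¥27,520
  → ¥43,240

¥80,640 > ¥43,240, so the minimum tax is the binding amount.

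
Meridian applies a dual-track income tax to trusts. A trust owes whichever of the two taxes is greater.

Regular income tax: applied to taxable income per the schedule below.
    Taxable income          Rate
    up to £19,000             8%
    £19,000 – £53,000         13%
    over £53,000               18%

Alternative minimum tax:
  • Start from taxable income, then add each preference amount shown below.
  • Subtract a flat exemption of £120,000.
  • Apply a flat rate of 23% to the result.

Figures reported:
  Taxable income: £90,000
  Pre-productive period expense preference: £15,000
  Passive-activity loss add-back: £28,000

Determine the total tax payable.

£12,600

Alternative minimum tax:
  Adjusted income: £90,000 + £15,000 + £28,000 = £133,000
  Less exemption £120,000 → base £13,000
  £13,000 × 23% = £2,990

Regular income tax:
  £19,000 × 8% = £1,520
  £34,000 × 13% = £4,420
  £37,000 × 18% = £6,660
  → £12,600

£12,600 > £2,990, so the regular income tax governs.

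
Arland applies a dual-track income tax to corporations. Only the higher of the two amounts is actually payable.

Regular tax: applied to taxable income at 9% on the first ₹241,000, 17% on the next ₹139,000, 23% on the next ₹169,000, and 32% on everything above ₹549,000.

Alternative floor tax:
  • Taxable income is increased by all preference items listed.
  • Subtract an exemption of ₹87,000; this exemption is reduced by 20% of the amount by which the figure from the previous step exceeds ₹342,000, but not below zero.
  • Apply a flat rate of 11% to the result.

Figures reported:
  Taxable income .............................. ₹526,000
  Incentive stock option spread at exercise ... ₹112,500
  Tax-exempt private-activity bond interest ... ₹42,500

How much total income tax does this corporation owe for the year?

Alternative floor tax:
  Adjusted income: ₹526,000 + ₹112,500 + ₹42,500 = ₹681,000
  Exemption: ₹87,000 − 20% × (₹681,000 − ₹342,000) = ₹87,000 − ₹67,800 = ₹19,200
  Base: ₹681,000 − ₹19,200 = ₹661,800
  ₹661,800 × 11% = ₹72,798

Regular tax:
  ₹241,000 × 9% = ₹21,690
  ₹139,000 × 17% = ₹23,630
  ₹146,000 × 23% = ₹33,580
  → ₹78,900

₹78,900 > ₹72,798, so the regular tax governs.

₹78,900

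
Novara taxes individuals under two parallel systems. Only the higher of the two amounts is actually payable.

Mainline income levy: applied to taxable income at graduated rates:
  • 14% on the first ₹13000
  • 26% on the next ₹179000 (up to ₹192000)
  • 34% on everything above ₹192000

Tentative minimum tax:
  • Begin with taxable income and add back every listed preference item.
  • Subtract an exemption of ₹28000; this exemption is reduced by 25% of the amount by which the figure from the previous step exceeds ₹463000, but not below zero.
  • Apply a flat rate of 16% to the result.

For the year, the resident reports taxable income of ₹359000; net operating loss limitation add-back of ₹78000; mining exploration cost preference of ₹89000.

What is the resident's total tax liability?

₹105140

Mainline income levy:
  ₹13000 × 14% = ₹1820
  ₹179000 × 26% = ₹46540
  ₹167000 × 34% = ₹56780
  → ₹105140

Tentative minimum tax:
  Adjusted income: ₹359000 + ₹78000 + ₹89000 = ₹526000
  Exemption: ₹28000 − 25% × (₹526000 − ₹463000) = ₹28000 − ₹15750 = ₹12250
  Base: ₹526000 − ₹12250 = ₹513750
  ₹513750 × 16% = ₹82200

₹105140 > ₹82200, so the mainline income levy governs.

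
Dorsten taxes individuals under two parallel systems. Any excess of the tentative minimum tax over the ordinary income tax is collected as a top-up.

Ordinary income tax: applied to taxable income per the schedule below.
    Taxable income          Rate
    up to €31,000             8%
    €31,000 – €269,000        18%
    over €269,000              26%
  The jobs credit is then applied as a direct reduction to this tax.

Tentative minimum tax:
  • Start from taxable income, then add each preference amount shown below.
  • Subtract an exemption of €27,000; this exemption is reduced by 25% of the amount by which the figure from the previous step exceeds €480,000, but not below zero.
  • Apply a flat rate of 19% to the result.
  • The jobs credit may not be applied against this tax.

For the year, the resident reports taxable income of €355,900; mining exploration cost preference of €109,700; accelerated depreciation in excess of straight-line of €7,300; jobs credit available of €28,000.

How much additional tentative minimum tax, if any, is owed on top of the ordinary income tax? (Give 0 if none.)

Tentative minimum tax:
  Adjusted income: €355,900 + €109,700 + €7,300 = €472,900
  Exemption: €472,900 ≤ €480,000, so full €27,000 applies
  Base: €472,900 − €27,000 = €445,900
  €445,900 × 19% = €84,721

Ordinary income tax:
  €31,000 × 8% = €2,480
  €238,000 × 18% = €42,840
  €86,900 × 26% = €22,594
  → €67,914
  Less jobs credit €28,000 → €39,914

Excess of tentative minimum tax over ordinary income tax: €84,721 − €39,914 = €44,807.

€44,807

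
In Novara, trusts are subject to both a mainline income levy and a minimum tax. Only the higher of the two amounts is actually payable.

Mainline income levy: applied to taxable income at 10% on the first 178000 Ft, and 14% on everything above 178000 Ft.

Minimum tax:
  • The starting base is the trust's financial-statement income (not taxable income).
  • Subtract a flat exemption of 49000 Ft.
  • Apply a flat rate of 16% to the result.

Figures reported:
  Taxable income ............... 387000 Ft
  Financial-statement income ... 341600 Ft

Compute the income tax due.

47060 Ft

Mainline income levy:
  178000 Ft × 10% = 17800 Ft
  209000 Ft × 14% = 29260 Ft
  → 47060 Ft

Minimum tax:
  Base (financial-statement income): 341600 Ft
  Less exemption 49000 Ft → base 292600 Ft
  292600 Ft × 16% = 46816 Ft

47060 Ft > 46816 Ft, so the mainline income levy governs.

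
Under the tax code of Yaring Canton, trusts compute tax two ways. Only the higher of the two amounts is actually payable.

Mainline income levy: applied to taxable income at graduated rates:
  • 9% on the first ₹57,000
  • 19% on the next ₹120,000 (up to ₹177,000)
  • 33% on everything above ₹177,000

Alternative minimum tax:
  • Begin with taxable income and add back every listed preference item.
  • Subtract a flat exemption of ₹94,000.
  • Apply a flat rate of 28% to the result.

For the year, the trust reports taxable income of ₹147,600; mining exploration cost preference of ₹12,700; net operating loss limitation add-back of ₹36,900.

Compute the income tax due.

Mainline income levy:
  ₹57,000 × 9% = ₹5,130
  ₹90,600 × 19% = ₹17,214
  → ₹22,344

Alternative minimum tax:
  Adjusted income: ₹147,600 + ₹12,700 + ₹36,900 = ₹197,200
  Less exemption ₹94,000 → base ₹103,200
  ₹103,200 × 28% = ₹28,896

₹28,896 > ₹22,344, so the alternative minimum tax is the binding amount.

₹28,896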